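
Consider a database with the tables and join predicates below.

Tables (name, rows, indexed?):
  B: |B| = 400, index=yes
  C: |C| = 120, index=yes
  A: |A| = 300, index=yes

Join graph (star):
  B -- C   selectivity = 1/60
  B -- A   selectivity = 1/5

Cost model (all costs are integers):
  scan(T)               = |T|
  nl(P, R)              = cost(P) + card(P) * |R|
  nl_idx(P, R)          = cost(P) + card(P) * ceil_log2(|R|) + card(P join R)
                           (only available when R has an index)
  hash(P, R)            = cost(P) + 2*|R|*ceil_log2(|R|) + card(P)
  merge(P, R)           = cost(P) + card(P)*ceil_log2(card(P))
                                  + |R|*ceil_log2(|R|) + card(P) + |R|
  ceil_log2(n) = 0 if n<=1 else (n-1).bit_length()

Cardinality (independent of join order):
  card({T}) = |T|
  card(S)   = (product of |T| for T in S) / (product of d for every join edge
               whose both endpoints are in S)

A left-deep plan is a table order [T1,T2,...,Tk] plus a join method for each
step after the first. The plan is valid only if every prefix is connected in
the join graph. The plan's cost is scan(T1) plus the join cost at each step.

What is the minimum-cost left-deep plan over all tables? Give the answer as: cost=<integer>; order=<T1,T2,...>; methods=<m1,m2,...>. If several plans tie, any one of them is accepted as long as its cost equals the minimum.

cost=8200; order=C,B,A; methods=nl_idx,hash

Selinger DP (subsets sized 1..n):
  {B}: scan cost=400, card=400
  {C}: scan cost=120, card=120
  {A}: scan cost=300, card=300
  {BC}: card=800; try (B,nl_idx)→2000, (C,hash)→2480, (C,nl_idx)→4000, (B,merge)→5080, (C,merge)→5360, (B,hash)→7440 …(+2); best=2000 via (B,nl_idx)
  {AB}: card=24000; try (A,hash)→6200, (B,merge)→7300, (A,merge)→7400, (B,hash)→7800, (B,nl_idx)→27000, (A,nl_idx)→28000 …(+2); best=6200 via (A,hash)
  {ABC}: card=48000; try (A,hash)→8200, (A,merge)→13800, (C,hash)→31880, (A,nl_idx)→57200, (C,nl_idx)→222200, (A,nl)→242000 …(+2); best=8200 via (A,hash)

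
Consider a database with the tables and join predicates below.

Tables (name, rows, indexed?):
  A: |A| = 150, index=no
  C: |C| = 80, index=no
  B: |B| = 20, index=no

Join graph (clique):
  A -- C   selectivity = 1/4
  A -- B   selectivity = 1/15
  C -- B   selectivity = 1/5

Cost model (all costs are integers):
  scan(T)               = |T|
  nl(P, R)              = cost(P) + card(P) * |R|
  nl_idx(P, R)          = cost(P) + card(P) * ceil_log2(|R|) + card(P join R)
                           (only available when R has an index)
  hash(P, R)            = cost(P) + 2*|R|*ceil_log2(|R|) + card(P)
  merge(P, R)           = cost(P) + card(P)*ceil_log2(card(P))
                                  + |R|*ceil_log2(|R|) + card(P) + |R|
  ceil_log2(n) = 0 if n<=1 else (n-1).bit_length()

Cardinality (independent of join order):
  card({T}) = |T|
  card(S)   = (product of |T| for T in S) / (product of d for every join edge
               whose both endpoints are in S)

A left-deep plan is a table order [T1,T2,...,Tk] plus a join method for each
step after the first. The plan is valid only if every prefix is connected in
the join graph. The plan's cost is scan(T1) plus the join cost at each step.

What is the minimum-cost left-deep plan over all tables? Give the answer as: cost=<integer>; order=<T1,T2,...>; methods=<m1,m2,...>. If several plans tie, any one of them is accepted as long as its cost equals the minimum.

cost=1820; order=A,B,C; methods=hash,hash

Selinger DP (subsets sized 1..n):
  {A}: scan cost=150, card=150
  {C}: scan cost=80, card=80
  {B}: scan cost=20, card=20
  {AC}: card=3000; try (C,hash)→1420, (A,merge)→2070, (C,merge)→2140, (A,hash)→2560, (A,nl)→12080, (C,nl)→12150; best=1420 via (C,hash)
  {AB}: card=200; try (B,hash)→500, (A,merge)→1490, (B,merge)→1620, (A,hash)→2440, (A,nl)→3020, (B,nl)→3150; best=500 via (B,hash)
  {BC}: card=320; try (B,hash)→360, (C,merge)→780, (B,merge)→840, (C,hash)→1160, (C,nl)→1620, (B,nl)→1680; best=360 via (B,hash)
  {ABC}: card=800; try (C,hash)→1820, (C,merge)→2940, (A,hash)→3080, (B,hash)→4620, (A,merge)→4910, (C,nl)→16500 …(+3); best=1820 via (C,hash)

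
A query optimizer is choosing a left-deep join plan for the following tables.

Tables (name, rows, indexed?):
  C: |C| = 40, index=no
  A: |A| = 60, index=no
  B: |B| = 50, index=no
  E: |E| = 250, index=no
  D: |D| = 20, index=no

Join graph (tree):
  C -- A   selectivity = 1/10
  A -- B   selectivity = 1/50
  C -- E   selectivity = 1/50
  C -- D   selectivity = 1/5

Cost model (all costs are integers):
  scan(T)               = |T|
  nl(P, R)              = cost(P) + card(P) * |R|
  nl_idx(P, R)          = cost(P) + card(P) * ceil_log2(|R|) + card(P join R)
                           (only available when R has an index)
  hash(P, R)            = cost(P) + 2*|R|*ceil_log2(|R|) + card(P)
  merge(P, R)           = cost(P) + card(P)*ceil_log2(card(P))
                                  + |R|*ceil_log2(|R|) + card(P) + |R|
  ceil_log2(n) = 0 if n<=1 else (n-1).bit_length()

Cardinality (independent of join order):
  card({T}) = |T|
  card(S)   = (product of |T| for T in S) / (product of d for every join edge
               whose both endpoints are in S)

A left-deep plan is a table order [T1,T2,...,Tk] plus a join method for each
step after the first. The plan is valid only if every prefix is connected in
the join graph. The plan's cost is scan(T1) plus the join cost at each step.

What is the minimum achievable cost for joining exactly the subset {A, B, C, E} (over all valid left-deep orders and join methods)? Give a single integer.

Selinger DP over subsets of {A,B,C,E}:
  {C}: scan cost=40, card=40
  {A}: scan cost=60, card=60
  {B}: scan cost=50, card=50
  {E}: scan cost=250, card=250
  {AC}: card=240; try (C,hash)→600, (A,merge)→740, (C,merge)→760, (A,hash)→800, (A,nl)→2440, (C,nl)→2460; best=600 via (C,hash)
  {CE}: card=200; try (C,hash)→980, (E,merge)→2570, (C,merge)→2780, (E,hash)→4080, (E,nl)→10040, (C,nl)→10250; best=980 via (C,hash)
  {AB}: card=60; try (B,hash)→720, (A,hash)→820, (A,merge)→820, (B,merge)→830, (A,nl)→3050, (B,nl)→3060; best=720 via (B,hash)
  {ABC}: card=240; try (C,hash)→1260, (C,merge)→1420, (B,hash)→1440, (B,merge)→3110, (C,nl)→3120, (B,nl)→12600; best=1260 via (C,hash)
  {ACE}: card=1200; try (A,hash)→1900, (A,merge)→3200, (E,hash)→4840, (E,merge)→5010, (A,nl)→12980, (E,nl)→60600; best=1900 via (A,hash)
  {ABCE}: card=1200; try (B,hash)→3700, (E,hash)→5500, (E,merge)→5670, (B,merge)→16650, (E,nl)→61260, (B,nl)→61900; best=3700 via (B,hash)

3700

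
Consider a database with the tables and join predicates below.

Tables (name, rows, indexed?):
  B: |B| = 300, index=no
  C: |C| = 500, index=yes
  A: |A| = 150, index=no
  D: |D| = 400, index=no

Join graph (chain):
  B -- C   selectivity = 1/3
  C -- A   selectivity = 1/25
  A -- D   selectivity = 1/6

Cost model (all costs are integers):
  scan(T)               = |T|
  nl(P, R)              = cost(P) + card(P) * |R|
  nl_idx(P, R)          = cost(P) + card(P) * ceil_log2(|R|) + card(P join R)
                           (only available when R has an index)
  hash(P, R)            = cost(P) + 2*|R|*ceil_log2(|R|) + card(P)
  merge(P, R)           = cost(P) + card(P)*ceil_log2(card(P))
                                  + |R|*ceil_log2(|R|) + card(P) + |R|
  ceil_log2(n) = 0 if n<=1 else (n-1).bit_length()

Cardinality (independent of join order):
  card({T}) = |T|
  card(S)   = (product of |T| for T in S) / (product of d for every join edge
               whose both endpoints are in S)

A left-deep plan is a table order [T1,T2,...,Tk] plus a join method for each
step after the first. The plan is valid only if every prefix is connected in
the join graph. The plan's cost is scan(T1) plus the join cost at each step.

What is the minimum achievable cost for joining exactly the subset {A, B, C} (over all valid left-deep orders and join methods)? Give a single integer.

Selinger DP over subsets of {A,B,C}:
  {B}: scan cost=300, card=300
  {C}: scan cost=500, card=500
  {A}: scan cost=150, card=150
  {BC}: card=50000; try (B,hash)→6400, (C,merge)→8300, (B,merge)→8500, (C,hash)→9600, (C,nl_idx)→53000, (C,nl)→150300 …(+1); best=6400 via (B,hash)
  {AC}: card=3000; try (A,hash)→3400, (C,nl_idx)→4500, (C,merge)→6500, (A,merge)→6850, (C,hash)→9300, (C,nl)→75150 …(+1); best=3400 via (A,hash)
  {ABC}: card=300000; try (B,hash)→11800, (B,merge)→45400, (A,hash)→58800, (A,merge)→857750, (B,nl)→903400, (A,nl)→7506400; best=11800 via (B,hash)

11800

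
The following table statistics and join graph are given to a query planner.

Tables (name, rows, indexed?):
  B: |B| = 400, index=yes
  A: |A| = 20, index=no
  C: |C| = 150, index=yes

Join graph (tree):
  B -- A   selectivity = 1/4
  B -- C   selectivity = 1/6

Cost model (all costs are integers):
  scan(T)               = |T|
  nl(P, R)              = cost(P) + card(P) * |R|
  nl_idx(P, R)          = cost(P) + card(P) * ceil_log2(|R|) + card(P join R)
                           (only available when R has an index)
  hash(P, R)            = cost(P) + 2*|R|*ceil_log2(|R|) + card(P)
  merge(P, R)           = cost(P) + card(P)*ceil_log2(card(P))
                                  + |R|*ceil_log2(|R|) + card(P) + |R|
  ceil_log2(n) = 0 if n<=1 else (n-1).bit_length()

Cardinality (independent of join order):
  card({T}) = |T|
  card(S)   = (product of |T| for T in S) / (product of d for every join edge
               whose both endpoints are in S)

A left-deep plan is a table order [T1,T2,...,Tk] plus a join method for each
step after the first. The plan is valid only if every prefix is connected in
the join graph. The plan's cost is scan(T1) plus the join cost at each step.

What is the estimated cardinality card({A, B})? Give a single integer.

2000

Tables in S: A(20), B(400)
Edges inside S: B-A(d=4)
numerator = 20 * 400 = 8000
denominator = 4 = 4
card(S) = 8000 / 4 = 2000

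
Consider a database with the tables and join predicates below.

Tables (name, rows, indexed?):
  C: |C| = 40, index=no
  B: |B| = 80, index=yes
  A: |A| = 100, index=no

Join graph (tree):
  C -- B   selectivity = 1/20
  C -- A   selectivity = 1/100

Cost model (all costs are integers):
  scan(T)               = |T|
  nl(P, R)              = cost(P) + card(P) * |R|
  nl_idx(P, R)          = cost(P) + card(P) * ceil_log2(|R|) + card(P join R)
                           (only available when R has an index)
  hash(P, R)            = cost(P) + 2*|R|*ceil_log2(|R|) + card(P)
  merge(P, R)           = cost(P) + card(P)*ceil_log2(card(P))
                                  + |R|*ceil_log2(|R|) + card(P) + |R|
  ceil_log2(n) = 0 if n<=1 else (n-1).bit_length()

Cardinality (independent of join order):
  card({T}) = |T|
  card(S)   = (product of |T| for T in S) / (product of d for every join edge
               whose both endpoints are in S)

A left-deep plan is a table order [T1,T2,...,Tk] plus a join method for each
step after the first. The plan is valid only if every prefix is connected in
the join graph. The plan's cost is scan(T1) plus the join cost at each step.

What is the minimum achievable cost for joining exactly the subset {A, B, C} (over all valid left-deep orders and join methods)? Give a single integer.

Selinger DP over subsets of {A,B,C}:
  {C}: scan cost=40, card=40
  {B}: scan cost=80, card=80
  {A}: scan cost=100, card=100
  {BC}: card=160; try (B,nl_idx)→480, (C,hash)→640, (B,merge)→960, (C,merge)→1000, (B,hash)→1200, (B,nl)→3240 …(+1); best=480 via (B,nl_idx)
  {AC}: card=40; try (C,hash)→680, (A,merge)→1120, (C,merge)→1180, (A,hash)→1480, (A,nl)→4040, (C,nl)→4100; best=680 via (C,hash)
  {ABC}: card=160; try (B,nl_idx)→1120, (B,merge)→1600, (B,hash)→1840, (A,hash)→2040, (A,merge)→2720, (B,nl)→3880 …(+1); best=1120 via (B,nl_idx)

1120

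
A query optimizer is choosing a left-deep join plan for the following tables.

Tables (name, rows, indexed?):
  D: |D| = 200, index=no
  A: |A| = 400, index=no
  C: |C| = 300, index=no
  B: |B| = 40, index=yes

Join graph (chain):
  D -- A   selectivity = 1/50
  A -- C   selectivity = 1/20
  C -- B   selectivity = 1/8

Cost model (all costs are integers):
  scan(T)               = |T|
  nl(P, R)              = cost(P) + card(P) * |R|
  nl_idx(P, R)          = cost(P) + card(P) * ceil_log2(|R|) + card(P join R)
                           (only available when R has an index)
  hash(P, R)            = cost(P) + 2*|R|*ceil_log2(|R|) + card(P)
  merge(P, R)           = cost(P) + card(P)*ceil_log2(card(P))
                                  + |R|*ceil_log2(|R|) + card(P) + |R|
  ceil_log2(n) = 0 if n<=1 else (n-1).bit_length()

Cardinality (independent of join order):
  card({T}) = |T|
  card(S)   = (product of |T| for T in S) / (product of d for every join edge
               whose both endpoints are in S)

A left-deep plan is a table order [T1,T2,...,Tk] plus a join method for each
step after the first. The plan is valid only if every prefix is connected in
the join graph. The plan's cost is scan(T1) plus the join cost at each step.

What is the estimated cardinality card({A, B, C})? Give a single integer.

30000

Tables in S: A(400), B(40), C(300)
Edges inside S: A-C(d=20), C-B(d=8)
numerator = 400 * 40 * 300 = 4800000
denominator = 20 * 8 = 160
card(S) = 4800000 / 160 = 30000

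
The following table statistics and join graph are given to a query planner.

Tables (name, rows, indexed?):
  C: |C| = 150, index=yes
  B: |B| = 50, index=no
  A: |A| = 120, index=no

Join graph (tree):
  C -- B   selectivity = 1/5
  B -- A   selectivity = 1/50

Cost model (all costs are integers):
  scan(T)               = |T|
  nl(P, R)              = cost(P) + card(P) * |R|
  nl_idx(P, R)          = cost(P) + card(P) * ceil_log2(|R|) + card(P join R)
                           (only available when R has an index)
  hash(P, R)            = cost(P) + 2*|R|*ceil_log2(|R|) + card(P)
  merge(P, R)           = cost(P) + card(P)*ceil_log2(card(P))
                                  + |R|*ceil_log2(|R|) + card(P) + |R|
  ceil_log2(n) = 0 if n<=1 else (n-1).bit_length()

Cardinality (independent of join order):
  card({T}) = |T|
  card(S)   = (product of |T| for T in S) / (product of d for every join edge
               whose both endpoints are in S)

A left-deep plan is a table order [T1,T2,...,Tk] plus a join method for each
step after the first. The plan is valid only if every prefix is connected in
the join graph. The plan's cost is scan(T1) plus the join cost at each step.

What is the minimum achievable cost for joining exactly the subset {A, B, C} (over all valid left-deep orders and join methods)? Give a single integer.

Selinger DP over subsets of {A,B,C}:
  {C}: scan cost=150, card=150
  {B}: scan cost=50, card=50
  {A}: scan cost=120, card=120
  {BC}: card=1500; try (B,hash)→900, (C,merge)→1750, (B,merge)→1850, (C,nl_idx)→1950, (C,hash)→2500, (C,nl)→7550 …(+1); best=900 via (B,hash)
  {AB}: card=120; try (B,hash)→840, (A,merge)→1360, (B,merge)→1430, (A,hash)→1780, (A,nl)→6050, (B,nl)→6120; best=840 via (B,hash)
  {ABC}: card=3600; try (C,merge)→3150, (C,hash)→3360, (A,hash)→4080, (C,nl_idx)→5400, (C,nl)→18840, (A,merge)→19860 …(+1); best=3150 via (C,merge)

3150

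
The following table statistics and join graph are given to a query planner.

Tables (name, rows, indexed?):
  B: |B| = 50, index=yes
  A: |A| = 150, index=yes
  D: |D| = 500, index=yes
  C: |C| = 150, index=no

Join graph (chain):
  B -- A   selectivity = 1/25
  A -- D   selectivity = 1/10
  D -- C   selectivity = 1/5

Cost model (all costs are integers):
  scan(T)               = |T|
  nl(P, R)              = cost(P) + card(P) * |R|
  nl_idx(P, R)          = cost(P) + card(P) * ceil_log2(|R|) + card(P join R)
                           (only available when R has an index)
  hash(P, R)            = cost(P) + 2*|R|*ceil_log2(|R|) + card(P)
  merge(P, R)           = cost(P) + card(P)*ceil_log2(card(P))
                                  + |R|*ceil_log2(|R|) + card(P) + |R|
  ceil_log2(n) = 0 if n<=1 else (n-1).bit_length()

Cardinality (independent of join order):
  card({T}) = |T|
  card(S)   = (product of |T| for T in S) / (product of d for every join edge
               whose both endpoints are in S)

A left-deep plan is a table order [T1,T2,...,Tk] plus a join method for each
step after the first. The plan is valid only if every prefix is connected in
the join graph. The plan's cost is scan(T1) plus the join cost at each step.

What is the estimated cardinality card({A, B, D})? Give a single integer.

15000

Tables in S: A(150), B(50), D(500)
Edges inside S: B-A(d=25), A-D(d=10)
numerator = 150 * 50 * 500 = 3750000
denominator = 25 * 10 = 250
card(S) = 3750000 / 250 = 15000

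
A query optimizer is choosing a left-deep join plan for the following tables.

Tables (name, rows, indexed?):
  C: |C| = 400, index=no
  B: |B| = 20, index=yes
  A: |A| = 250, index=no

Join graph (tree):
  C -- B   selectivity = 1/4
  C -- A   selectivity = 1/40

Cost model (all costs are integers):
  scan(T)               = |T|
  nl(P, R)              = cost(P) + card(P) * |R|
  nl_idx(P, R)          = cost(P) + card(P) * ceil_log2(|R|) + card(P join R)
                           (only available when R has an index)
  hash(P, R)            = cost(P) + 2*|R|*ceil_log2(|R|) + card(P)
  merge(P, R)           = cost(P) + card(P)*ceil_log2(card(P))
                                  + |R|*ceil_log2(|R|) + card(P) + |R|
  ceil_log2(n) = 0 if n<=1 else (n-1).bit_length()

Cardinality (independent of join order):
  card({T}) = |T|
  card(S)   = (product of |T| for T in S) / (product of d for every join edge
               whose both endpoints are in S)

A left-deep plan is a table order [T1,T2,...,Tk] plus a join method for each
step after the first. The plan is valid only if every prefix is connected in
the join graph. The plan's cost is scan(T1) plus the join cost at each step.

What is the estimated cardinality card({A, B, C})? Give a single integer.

Tables in S: A(250), B(20), C(400)
Edges inside S: C-B(d=4), C-A(d=40)
numerator = 250 * 20 * 400 = 2000000
denominator = 4 * 40 = 160
card(S) = 2000000 / 160 = 12500

12500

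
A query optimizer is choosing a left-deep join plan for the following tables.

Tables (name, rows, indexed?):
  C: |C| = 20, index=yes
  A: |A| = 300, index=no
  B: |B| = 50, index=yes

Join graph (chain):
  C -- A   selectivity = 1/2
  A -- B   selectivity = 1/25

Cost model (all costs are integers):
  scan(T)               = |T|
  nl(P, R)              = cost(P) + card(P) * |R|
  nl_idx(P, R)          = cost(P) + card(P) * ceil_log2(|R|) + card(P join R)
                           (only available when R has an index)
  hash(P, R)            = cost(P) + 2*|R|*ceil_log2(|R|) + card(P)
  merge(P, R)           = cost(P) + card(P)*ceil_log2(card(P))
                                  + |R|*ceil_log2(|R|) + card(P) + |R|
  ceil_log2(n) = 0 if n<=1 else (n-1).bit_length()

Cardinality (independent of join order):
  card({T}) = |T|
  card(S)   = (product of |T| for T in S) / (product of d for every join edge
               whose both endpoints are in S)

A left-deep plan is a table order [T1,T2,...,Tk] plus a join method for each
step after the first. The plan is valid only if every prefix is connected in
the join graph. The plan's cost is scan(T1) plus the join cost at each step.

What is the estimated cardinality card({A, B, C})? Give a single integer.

Tables in S: A(300), B(50), C(20)
Edges inside S: C-A(d=2), A-B(d=25)
numerator = 300 * 50 * 20 = 300000
denominator = 2 * 25 = 50
card(S) = 300000 / 50 = 6000

6000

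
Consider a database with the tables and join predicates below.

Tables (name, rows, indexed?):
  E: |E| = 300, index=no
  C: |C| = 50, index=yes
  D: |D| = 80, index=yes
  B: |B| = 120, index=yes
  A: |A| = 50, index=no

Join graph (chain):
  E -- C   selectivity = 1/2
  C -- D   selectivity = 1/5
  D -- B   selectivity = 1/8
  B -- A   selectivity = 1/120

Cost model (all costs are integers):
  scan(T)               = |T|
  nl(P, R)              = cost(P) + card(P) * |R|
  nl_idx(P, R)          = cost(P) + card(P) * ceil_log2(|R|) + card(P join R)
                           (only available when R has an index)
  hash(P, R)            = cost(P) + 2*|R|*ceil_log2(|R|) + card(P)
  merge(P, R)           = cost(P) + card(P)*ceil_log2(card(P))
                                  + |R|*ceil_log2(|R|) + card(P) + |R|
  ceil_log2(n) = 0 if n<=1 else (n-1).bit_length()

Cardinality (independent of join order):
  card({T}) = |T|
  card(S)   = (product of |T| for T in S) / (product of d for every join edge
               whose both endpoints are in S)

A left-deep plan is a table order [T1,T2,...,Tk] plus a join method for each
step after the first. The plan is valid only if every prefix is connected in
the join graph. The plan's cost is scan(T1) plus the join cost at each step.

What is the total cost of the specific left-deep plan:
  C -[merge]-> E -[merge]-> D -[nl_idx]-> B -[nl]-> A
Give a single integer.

92749040

step 1: scan C: cost=50, card=50
step 2: join E via merge
    card(P join E) = 50*300/(2) = 7500
    cost = 50 + 50*6 + 300*9 + 50 + 300 = 3400
step 3: join D via merge
    card(P join D) = 7500*80/(5) = 120000
    cost = 3400 + 7500*13 + 80*7 + 7500 + 80 = 109040
step 4: join B via nl_idx
    card(P join B) = 120000*120/(8) = 1800000
    cost = 109040 + 120000*7 + 1800000 = 2749040
step 5: join A via nl
    card(P join A) = 1800000*50/(120) = 750000
    cost = 2749040 + 1800000*50 = 92749040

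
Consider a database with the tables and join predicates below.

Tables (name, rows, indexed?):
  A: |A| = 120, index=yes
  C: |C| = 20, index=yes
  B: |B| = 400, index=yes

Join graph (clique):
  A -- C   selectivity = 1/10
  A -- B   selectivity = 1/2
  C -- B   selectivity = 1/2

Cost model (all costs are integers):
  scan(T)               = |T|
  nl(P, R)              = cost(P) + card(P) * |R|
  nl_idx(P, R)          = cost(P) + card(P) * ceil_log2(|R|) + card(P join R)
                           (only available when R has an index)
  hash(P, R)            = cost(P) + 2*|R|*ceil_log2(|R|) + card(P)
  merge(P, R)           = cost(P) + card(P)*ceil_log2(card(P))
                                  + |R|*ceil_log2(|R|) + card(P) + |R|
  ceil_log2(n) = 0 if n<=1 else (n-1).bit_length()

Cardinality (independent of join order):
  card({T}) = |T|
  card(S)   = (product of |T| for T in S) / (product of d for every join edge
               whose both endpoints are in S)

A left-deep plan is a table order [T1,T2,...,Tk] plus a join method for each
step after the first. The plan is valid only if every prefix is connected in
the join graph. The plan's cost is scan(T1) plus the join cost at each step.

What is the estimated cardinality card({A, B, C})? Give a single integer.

24000

Tables in S: A(120), B(400), C(20)
Edges inside S: A-C(d=10), A-B(d=2), C-B(d=2)
numerator = 120 * 400 * 20 = 960000
denominator = 10 * 2 * 2 = 40
card(S) = 960000 / 40 = 24000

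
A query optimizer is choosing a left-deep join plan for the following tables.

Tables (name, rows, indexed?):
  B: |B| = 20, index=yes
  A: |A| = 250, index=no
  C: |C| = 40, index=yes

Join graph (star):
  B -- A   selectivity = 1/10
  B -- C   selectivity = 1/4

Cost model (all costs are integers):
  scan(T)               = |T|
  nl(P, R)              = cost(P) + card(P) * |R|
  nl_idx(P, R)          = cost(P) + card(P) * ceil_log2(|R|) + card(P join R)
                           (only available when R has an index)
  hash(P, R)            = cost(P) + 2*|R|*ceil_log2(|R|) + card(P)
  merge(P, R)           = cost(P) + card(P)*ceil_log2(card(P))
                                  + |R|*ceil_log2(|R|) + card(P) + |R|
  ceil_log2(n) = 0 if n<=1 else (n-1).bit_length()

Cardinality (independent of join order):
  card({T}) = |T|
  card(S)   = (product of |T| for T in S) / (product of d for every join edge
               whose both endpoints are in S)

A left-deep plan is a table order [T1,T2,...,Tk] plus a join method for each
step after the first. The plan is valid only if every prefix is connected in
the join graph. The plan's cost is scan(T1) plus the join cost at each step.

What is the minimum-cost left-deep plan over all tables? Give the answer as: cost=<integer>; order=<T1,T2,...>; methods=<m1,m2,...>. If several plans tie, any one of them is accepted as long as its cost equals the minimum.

cost=1680; order=A,B,C; methods=hash,hash

Selinger DP (subsets sized 1..n):
  {B}: scan cost=20, card=20
  {A}: scan cost=250, card=250
  {C}: scan cost=40, card=40
  {AB}: card=500; try (B,hash)→700, (B,nl_idx)→2000, (A,merge)→2390, (B,merge)→2620, (A,hash)→4040, (A,nl)→5020 …(+1); best=700 via (B,hash)
  {BC}: card=200; try (B,hash)→280, (C,nl_idx)→340, (C,merge)→420, (B,merge)→440, (B,nl_idx)→440, (C,hash)→520 …(+2); best=280 via (B,hash)
  {ABC}: card=5000; try (C,hash)→1680, (A,merge)→4330, (A,hash)→4480, (C,merge)→5980, (C,nl_idx)→8700, (C,nl)→20700 …(+1); best=1680 via (C,hash)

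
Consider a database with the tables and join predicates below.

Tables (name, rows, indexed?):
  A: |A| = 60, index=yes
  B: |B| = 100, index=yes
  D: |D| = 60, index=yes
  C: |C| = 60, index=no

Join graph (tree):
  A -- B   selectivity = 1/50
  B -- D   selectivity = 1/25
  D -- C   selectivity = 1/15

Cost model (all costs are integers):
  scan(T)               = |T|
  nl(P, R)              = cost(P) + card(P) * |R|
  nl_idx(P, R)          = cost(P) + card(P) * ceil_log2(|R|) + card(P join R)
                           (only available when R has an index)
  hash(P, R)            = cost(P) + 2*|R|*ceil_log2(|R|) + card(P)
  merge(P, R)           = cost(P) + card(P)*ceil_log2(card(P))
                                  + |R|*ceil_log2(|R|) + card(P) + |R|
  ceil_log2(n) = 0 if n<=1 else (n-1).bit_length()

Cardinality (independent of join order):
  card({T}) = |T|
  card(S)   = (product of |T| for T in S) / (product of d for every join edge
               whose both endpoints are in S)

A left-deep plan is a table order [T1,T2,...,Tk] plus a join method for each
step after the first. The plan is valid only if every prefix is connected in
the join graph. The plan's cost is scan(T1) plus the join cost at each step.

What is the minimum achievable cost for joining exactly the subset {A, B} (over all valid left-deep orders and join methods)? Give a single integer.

Selinger DP over subsets of {A,B}:
  {A}: scan cost=60, card=60
  {B}: scan cost=100, card=100
  {AB}: card=120; try (B,nl_idx)→600, (A,nl_idx)→820, (A,hash)→920, (B,merge)→1280, (A,merge)→1320, (B,hash)→1520 …(+2); best=600 via (B,nl_idx)

600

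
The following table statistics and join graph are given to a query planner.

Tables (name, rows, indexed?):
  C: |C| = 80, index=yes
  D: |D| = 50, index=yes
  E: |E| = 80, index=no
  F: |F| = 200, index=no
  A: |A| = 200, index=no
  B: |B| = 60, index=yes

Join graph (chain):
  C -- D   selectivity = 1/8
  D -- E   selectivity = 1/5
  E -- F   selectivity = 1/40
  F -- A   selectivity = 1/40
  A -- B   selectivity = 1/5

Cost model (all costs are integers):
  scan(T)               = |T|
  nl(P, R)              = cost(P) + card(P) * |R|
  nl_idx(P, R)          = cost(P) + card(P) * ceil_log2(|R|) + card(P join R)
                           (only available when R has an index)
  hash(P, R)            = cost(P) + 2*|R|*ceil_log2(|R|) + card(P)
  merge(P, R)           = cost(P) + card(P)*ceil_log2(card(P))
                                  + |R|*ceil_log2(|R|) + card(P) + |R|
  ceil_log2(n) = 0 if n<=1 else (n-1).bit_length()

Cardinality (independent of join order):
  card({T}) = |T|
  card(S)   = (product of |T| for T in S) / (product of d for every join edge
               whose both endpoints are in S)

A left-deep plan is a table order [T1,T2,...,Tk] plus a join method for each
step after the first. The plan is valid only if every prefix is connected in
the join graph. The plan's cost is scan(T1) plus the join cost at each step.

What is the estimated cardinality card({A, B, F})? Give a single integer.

12000

Tables in S: A(200), B(60), F(200)
Edges inside S: F-A(d=40), A-B(d=5)
numerator = 200 * 60 * 200 = 2400000
denominator = 40 * 5 = 200
card(S) = 2400000 / 200 = 12000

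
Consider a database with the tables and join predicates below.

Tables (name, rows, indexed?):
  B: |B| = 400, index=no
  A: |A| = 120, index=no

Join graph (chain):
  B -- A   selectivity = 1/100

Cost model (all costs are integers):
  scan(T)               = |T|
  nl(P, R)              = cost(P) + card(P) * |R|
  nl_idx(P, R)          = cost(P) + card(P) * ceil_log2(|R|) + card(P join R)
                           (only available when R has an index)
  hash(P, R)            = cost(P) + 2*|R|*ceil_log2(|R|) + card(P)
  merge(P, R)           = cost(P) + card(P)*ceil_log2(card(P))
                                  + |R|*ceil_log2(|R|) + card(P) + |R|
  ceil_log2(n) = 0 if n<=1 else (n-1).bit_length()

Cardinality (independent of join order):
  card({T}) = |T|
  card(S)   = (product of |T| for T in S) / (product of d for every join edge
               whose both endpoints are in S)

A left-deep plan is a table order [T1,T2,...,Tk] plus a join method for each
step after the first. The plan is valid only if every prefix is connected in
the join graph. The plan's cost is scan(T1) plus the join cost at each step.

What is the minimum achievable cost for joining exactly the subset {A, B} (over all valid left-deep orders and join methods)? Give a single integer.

Selinger DP over subsets of {A,B}:
  {B}: scan cost=400, card=400
  {A}: scan cost=120, card=120
  {AB}: card=480; try (A,hash)→2480, (B,merge)→5080, (A,merge)→5360, (B,hash)→7440, (B,nl)→48120, (A,nl)→48400; best=2480 via (A,hash)

2480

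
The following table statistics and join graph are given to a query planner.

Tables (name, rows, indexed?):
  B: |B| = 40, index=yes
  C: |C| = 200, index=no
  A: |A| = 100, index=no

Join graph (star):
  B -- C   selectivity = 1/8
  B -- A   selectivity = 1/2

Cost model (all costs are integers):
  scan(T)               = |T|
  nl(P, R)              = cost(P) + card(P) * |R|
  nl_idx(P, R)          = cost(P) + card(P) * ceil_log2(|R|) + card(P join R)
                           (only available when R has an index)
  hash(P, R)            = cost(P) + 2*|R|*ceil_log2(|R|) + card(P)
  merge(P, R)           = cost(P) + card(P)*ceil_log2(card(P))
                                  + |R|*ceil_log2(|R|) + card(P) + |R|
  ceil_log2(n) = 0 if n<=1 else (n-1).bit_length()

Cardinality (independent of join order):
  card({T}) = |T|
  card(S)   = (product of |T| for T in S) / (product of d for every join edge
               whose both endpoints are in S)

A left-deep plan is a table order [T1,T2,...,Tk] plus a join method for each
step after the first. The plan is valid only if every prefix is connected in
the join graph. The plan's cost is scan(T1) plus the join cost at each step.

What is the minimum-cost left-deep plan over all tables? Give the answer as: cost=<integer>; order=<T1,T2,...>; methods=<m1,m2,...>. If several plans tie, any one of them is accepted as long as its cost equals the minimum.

Selinger DP (subsets sized 1..n):
  {B}: scan cost=40, card=40
  {C}: scan cost=200, card=200
  {A}: scan cost=100, card=100
  {BC}: card=1000; try (B,hash)→880, (C,merge)→2120, (B,merge)→2280, (B,nl_idx)→2400, (C,hash)→3280, (C,nl)→8040 …(+1); best=880 via (B,hash)
  {AB}: card=2000; try (B,hash)→680, (A,merge)→1120, (B,merge)→1180, (A,hash)→1480, (B,nl_idx)→2700, (A,nl)→4040 …(+1); best=680 via (B,hash)
  {ABC}: card=50000; try (A,hash)→3280, (C,hash)→5880, (A,merge)→12680, (C,merge)→26480, (A,nl)→100880, (C,nl)→400680; best=3280 via (A,hash)

cost=3280; order=C,B,A; methods=hash,hash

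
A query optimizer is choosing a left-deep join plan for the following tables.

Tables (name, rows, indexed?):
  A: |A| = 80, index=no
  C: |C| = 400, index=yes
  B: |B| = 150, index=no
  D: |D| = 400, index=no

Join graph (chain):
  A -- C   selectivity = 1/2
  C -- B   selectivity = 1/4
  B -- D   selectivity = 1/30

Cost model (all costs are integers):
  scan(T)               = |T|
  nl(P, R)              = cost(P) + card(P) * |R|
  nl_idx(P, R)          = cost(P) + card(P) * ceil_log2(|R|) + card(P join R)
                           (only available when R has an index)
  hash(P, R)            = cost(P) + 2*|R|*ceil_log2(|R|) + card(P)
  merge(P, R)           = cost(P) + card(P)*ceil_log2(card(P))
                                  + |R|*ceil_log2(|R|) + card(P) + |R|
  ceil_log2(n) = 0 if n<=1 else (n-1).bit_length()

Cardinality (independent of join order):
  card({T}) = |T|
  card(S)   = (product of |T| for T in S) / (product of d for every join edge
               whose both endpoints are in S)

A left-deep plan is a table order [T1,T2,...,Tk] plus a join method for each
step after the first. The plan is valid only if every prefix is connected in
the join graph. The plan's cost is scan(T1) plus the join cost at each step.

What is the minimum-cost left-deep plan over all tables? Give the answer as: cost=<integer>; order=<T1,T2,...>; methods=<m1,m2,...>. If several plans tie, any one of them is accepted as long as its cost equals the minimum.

Selinger DP (subsets sized 1..n):
  {A}: scan cost=80, card=80
  {C}: scan cost=400, card=400
  {B}: scan cost=150, card=150
  {D}: scan cost=400, card=400
  {AC}: card=16000; try (A,hash)→1920, (C,merge)→4720, (A,merge)→5040, (C,hash)→7360, (C,nl_idx)→16800, (C,nl)→32080 …(+1); best=1920 via (A,hash)
  {BC}: card=15000; try (B,hash)→3200, (C,merge)→5500, (B,merge)→5750, (C,hash)→7500, (C,nl_idx)→16500, (C,nl)→60150 …(+1); best=3200 via (B,hash)
  {BD}: card=2000; try (B,hash)→3200, (D,merge)→5500, (B,merge)→5750, (D,hash)→7500, (D,nl)→60150, (B,nl)→60400; best=3200 via (B,hash)
  {ABC}: card=600000; try (A,hash)→19320, (B,hash)→20320, (A,merge)→228840, (B,merge)→243270, (A,nl)→1203200, (B,nl)→2401920; best=19320 via (A,hash)
  {BCD}: card=200000; try (C,hash)→12400, (D,hash)→25400, (C,merge)→31200, (C,nl_idx)→221200, (D,merge)→232200, (C,nl)→803200 …(+1); best=12400 via (C,hash)
  {ABCD}: card=8000000; try (A,hash)→213520, (D,hash)→626520, (A,merge)→3813040, (D,merge)→12623320, (A,nl)→16012400, (D,nl)→240019320; best=213520 via (A,hash)

cost=213520; order=D,B,C,A; methods=hash,hash,hash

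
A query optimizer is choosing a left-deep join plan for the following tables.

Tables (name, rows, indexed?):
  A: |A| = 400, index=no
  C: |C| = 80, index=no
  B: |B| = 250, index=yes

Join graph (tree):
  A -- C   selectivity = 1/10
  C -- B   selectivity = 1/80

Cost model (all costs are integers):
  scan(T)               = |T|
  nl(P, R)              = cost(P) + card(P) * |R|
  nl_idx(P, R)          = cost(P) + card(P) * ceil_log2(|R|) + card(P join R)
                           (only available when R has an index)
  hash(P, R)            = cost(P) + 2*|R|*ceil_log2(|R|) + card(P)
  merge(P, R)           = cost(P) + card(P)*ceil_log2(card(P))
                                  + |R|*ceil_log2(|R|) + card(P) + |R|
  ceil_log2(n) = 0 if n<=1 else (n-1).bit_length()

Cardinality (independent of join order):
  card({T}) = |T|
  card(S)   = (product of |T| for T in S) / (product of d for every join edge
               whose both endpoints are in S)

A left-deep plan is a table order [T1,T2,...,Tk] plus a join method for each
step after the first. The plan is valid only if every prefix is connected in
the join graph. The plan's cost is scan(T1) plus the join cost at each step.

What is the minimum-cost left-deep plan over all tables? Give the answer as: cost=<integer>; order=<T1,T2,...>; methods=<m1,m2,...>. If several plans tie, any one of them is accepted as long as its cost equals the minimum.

Selinger DP (subsets sized 1..n):
  {A}: scan cost=400, card=400
  {C}: scan cost=80, card=80
  {B}: scan cost=250, card=250
  {AC}: card=3200; try (C,hash)→1920, (A,merge)→4720, (C,merge)→5040, (A,hash)→7360, (A,nl)→32080, (C,nl)→32400; best=1920 via (C,hash)
  {BC}: card=250; try (B,nl_idx)→970, (C,hash)→1620, (B,merge)→2970, (C,merge)→3140, (B,hash)→4160, (B,nl)→20080 …(+1); best=970 via (B,nl_idx)
  {ABC}: card=10000; try (A,merge)→7220, (A,hash)→8420, (B,hash)→9120, (B,nl_idx)→37520, (B,merge)→45770, (A,nl)→100970 …(+1); best=7220 via (A,merge)

cost=7220; order=C,B,A; methods=nl_idx,merge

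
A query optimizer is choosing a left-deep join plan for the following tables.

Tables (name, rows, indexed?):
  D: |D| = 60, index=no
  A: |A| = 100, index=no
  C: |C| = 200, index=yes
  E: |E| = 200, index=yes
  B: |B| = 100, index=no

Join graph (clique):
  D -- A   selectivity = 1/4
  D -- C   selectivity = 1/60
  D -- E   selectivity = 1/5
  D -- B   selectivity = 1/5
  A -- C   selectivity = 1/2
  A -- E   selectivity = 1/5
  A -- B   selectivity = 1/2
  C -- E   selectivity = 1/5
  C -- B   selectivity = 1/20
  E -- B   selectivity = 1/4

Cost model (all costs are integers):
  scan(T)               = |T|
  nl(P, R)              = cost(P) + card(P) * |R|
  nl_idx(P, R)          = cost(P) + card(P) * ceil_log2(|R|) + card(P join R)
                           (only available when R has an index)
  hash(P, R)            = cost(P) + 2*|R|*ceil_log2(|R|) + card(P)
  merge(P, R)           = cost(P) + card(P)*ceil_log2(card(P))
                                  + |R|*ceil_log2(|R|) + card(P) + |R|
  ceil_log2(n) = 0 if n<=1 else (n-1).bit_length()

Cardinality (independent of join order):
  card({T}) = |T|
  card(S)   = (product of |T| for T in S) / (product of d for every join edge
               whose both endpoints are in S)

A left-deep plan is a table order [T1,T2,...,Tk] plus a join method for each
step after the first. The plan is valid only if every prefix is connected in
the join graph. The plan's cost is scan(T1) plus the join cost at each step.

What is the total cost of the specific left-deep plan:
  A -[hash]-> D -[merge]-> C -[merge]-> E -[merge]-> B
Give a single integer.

107820

step 1: scan A: cost=100, card=100
step 2: join D via hash
    card(P join D) = 100*60/(4) = 1500
    cost = 100 + 2*60*6 + 100 = 920
step 3: join C via merge
    card(P join C) = 1500*200/(60*2) = 2500
    cost = 920 + 1500*11 + 200*8 + 1500 + 200 = 20720
step 4: join E via merge
    card(P join E) = 2500*200/(5*5*5) = 4000
    cost = 20720 + 2500*12 + 200*8 + 2500 + 200 = 55020
step 5: join B via merge
    card(P join B) = 4000*100/(5*2*20*4) = 500
    cost = 55020 + 4000*12 + 100*7 + 4000 + 100 = 107820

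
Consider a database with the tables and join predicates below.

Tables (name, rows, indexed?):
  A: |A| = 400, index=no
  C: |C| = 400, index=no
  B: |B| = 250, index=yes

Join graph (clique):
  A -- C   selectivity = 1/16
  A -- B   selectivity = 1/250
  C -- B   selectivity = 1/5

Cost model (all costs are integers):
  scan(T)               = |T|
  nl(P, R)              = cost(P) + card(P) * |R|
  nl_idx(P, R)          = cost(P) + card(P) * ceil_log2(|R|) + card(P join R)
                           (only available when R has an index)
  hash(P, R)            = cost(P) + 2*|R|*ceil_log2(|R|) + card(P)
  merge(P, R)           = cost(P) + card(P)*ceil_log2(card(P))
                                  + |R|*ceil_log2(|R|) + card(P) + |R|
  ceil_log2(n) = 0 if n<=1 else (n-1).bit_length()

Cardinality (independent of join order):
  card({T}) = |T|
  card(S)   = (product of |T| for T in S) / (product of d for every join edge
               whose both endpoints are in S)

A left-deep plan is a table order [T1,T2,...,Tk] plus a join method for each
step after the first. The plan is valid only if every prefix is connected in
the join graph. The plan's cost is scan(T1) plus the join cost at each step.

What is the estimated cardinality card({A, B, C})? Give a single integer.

2000

Tables in S: A(400), B(250), C(400)
Edges inside S: A-C(d=16), A-B(d=250), C-B(d=5)
numerator = 400 * 250 * 400 = 40000000
denominator = 16 * 250 * 5 = 20000
card(S) = 40000000 / 20000 = 2000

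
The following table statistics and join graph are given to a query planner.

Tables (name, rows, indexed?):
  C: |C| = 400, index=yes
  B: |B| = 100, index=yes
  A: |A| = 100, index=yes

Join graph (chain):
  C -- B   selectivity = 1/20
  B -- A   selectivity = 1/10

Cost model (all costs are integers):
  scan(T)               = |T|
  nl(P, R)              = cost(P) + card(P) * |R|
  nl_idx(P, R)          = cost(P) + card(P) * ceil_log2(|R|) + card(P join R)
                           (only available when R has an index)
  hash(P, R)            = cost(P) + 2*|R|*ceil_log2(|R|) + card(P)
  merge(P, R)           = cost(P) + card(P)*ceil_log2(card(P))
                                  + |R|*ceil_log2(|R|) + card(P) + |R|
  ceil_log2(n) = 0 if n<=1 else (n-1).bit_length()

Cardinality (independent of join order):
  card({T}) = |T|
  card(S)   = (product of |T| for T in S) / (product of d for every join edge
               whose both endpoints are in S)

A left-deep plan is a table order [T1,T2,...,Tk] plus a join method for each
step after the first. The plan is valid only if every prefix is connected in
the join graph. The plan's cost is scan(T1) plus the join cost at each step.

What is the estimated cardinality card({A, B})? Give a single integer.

1000

Tables in S: A(100), B(100)
Edges inside S: B-A(d=10)
numerator = 100 * 100 = 10000
denominator = 10 = 10
card(S) = 10000 / 10 = 1000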